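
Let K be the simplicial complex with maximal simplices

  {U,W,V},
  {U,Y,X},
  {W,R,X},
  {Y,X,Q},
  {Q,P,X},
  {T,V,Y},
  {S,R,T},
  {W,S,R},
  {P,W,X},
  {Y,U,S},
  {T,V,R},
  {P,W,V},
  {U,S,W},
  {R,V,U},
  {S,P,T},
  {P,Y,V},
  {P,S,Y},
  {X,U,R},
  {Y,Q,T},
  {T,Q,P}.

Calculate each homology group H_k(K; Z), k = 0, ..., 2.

Fix the vertex order P < Q < R < S < T < U < V < W < X < Y and write every simplex with vertices in increasing order. Then dim K = 2 and the simplices of K are:

  0-simplices (10): P, Q, R, S, T, U, V, W, X, Y
  1-simplices (30): PQ, PS, PT, PV, PW, PX, PY, QT, QX, QY, RS, RT, RU, RV, RW, RX, ST, SU, SW, SY, TV, TY, UV, UW, UX, UY, VW, VY, WX, XY
  2-simplices (20): PQT, PQX, PST, PSY, PVW, PVY, PWX, QTY, QXY, RST, RSW, RTV, RUV, RUX, RWX, SUW, SUY, TVY, UVW, UXY

giving chain groups C_0 ≅ Z^10, C_1 ≅ Z^30, C_2 ≅ Z^20.

∂_1: C_1 → C_0 is given by ∂[p,q] = [q] − [p]. For instance
  ∂PV = V − P.
As a 10×30 matrix over Z this has rank 9, with invariant factors (1,1,1,1,1,1,1,1,1).

Boundary ∂_2: C_2 → C_1 sends each 2-simplex [p,q,r] to [q,r] − [p,r] + [p,q]. For instance
  ∂PQX = QX − PX + PQ,
  ∂QTY = TY − QY + QT.
As a 30×20 matrix over Z this has rank 20, with invariant factors (1,1,1,1,1,1,1,1,1,1,1,1,1,1,1,1,1,1,1,2).

Computing H_k = (kernel of ∂_k) / (image of ∂_{k+1}):

  H_0: rank C_0 − rank ∂_1 = 10 − 9 = 1, and the invariant factors of ∂_1 are all 1, so H_0 ≅ Z.
  H_1: rank ker ∂_1 − rank ∂_2 = (30 − 9) − 20 = 1, and ∂_2 has invariant factor 2 > 1, so H_1 ≅ Z ⊕ Z/2Z.
  H_2: rank ker ∂_2 − rank ∂_3 = (20 − 20) − 0 = 0, and there is no ∂_3, so H_2 ≅ 0.

(K is a triangulation of the Klein bottle.)

H_0 ≅ Z,  H_1 ≅ Z ⊕ Z/2Z,  H_2 = 0.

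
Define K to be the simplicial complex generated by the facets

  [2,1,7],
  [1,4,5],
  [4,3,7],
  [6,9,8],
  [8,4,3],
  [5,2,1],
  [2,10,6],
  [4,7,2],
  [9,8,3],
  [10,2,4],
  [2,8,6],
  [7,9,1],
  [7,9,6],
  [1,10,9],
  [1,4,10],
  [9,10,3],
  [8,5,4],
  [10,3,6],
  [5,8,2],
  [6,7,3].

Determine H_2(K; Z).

H_2 ≅ 0.

Take the total order 1 < 2 < 3 < 4 < 5 < 6 < 7 < 8 < 9 < 10 on the vertex set. Then K (dimension 2) consists of the simplices:

  0-simplices (10): [1], [2], [3], [4], [5], [6], [7], [8], [9], [10]
  1-simplices (30): (30 of them)
  2-simplices (20): (20 of them)

giving chain groups C_0 ≅ Z^10, C_1 ≅ Z^30, C_2 ≅ Z^20.

∂_1: C_1 → C_0 maps an edge to its endpoints' difference, ∂[p,q] = q − p. For instance
  ∂[3,4] = [4] − [3].
As a 10×30 matrix over Z this has rank 9, with invariant factors (1,1,1,1,1,1,1,1,1).

∂_2: C_2 → C_1 sends each 2-simplex [p,q,r] to [q,r] − [p,r] + [p,q]. For instance
  ∂[3,4,8] = [4,8] − [3,8] + [3,4],
  ∂[1,9,10] = [9,10] − [1,10] + [1,9].
The 30×20 boundary matrix has rank 20 and Smith normal form diag(1,1,1,1,1,1,1,1,1,1,1,1,1,1,1,1,1,1,1,2).

From H_k ≅ ker(∂_k) / im(∂_{k+1}) we obtain:

  H_2: rank ker ∂_2 − rank ∂_3 = (20 − 20) − 0 = 0, and there is no ∂_3, so H_2 = 0.

(K is a triangulation of the Klein bottle.)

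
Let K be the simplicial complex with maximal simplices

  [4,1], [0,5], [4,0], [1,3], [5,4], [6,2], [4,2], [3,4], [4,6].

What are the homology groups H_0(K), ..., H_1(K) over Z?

H_0 = Z,  H_1 = Z^3.

K has 7 vertices, 9 edges.
rank ∂_0 = 0, rank ∂_1 = 6 ⇒ b_0 = 7 − 0 − 6 = 1; all invariant factors of ∂_1 are 1 so no torsion. So H_0 ≅ Z.
rank ∂_1 = 6, rank ∂_2 = 0 ⇒ b_1 = 9 − 6 − 0 = 3. So H_1 ≅ Z^3.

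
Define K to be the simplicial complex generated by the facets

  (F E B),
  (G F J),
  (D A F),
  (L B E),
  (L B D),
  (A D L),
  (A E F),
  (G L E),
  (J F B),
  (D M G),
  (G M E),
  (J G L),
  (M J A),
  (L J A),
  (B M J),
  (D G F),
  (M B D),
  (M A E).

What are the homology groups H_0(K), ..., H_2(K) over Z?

H_0 = Z,  H_1 = Z^2,  H_2 = Z.

We work with the vertex ordering A < B < D < E < F < G < J < L < M. The simplices of K, each written with vertices in increasing order, are:

  0-simplices (9): A, B, D, E, F, G, J, L, M
  1-simplices (27): AD, AE, AF, AJ, AL, AM, BD, BE, BF, BJ, BL, BM, DF, DG, DL, DM, EF, EG, EL, EM, FG, FJ, GJ, GL, GM, JL, JM
  2-simplices (18): ADF, ADL, AEF, AEM, AJL, AJM, BDL, BDM, BEF, BEL, BFJ, BJM, DFG, DGM, EGL, EGM, FGJ, GJL

so the chain groups are C_0 ≅ Z^9, C_1 ≅ Z^27, C_2 ≅ Z^18.

The boundary map ∂_1: C_1 → C_0 sends each edge [p,q] (with p < q) to q − p.
The resulting 9×27 matrix has rank 8, and its Smith normal form has invariant factors (1,1,1,1,1,1,1,1).

Boundary ∂_2: C_2 → C_1 maps a triangle to the signed sum of its edges. For instance
  ∂BEF = EF − BF + BE,
  ∂ADL = DL − AL + AD.
The resulting 27×18 matrix has rank 17, and its Smith normal form has invariant factors (1,1,1,1,1,1,1,1,1,1,1,1,1,1,1,1,1).

Now H_k = ker ∂_k / im ∂_{k+1}, so:

  H_0: rank C_0 − rank ∂_1 = 9 − 8 = 1, and the invariant factors of ∂_1 are all 1, so H_0 ≅ Z.
  H_1: rank ker ∂_1 − rank ∂_2 = (27 − 8) − 17 = 2, and the invariant factors of ∂_2 are all 1, so H_1 ≅ Z^2.
  H_2: rank ker ∂_2 − rank ∂_3 = (18 − 17) − 0 = 1, and there is no ∂_3, so H_2 ≅ Z.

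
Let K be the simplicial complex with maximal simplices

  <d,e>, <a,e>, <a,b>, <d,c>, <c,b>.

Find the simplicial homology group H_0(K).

H_0 = Z.

K has 5 vertices, 5 edges.
rank ∂_0 = 0, rank ∂_1 = 4 ⇒ b_0 = 5 − 0 − 4 = 1; all invariant factors of ∂_1 are 1 so no torsion. So H_0 ≅ Z.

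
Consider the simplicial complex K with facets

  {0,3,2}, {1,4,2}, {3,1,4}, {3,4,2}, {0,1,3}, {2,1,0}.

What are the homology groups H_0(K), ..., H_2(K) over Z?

H_0 ≅ Z,  H_1 = 0,  H_2 ≅ Z.

We work with the vertex ordering 0 < 1 < 2 < 3 < 4. The simplices of K, each written with vertices in increasing order, are:

  0-simplices (5): [0], [1], [2], [3], [4]
  1-simplices (9): [0,1], [0,2], [0,3], [1,2], [1,3], [1,4], [2,3], [2,4], [3,4]
  2-simplices (6): [0,1,2], [0,1,3], [0,2,3], [1,2,4], [1,3,4], [2,3,4]

so the chain groups are C_0 ≅ Z^5, C_1 ≅ Z^9, C_2 ≅ Z^6.

Boundary ∂_1: C_1 → C_0 maps an edge to its endpoints' difference, ∂[p,q] = q − p.
This gives a 5×9 integer matrix of rank 4; reducing to Smith normal form yields diagonal entries (1,1,1,1).

The boundary map ∂_2: C_2 → C_1 maps a triangle to the signed sum of its edges. For instance
  ∂[0,1,2] = [1,2] − [0,2] + [0,1],
  ∂[1,3,4] = [3,4] − [1,4] + [1,3].
The resulting 9×6 matrix has rank 5, and its Smith normal form has invariant factors (1,1,1,1,1).

Reading off H_k = ker ∂_k / im ∂_{k+1}:

  H_0: rank C_0 − rank ∂_1 = 5 − 4 = 1, and the invariant factors of ∂_1 are all 1, so H_0 = Z.
  H_1: rank ker ∂_1 − rank ∂_2 = (9 − 4) − 5 = 0, and the invariant factors of ∂_2 are all 1, so H_1 = 0.
  H_2: rank ker ∂_2 − rank ∂_3 = (6 − 5) − 0 = 1, and there is no ∂_3, so H_2 = Z.

As a check, the Euler characteristic is 5 − 9 + 6 = 2, which agrees with 1 − 0 + 1 = 2.
(K is a triangulation of the 2-sphere S^2.)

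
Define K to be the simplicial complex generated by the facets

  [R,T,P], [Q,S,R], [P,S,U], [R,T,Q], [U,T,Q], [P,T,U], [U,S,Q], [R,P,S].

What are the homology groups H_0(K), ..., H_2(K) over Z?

Fix the vertex order P < Q < R < S < T < U and write every simplex with vertices in increasing order. Then dim K = 2 and the simplices of K are:

  0-simplices (6): P, Q, R, S, T, U
  1-simplices (12): PR, PS, PT, PU, QR, QS, QT, QU, RS, RT, SU, TU
  2-simplices (8): PRS, PRT, PSU, PTU, QRS, QRT, QSU, QTU

Hence C_0 ≅ Z^6, C_1 ≅ Z^12, C_2 ≅ Z^8.

Boundary ∂_1: C_1 → C_0 sends each edge [p,q] (with p < q) to q − p.
As a 6×12 matrix over Z this has rank 5, with invariant factors (1,1,1,1,1).

∂_2: C_2 → C_1 acts by ∂[p,q,r] = [q,r] − [p,r] + [p,q]. For instance
  ∂PTU = TU − PU + PT,
  ∂QRT = RT − QT + QR.
The resulting 12×8 matrix has rank 7, and its Smith normal form has invariant factors (1,1,1,1,1,1,1).

Computing H_k = (kernel of ∂_k) / (image of ∂_{k+1}):

  H_0: rank C_0 − rank ∂_1 = 6 − 5 = 1, and the invariant factors of ∂_1 are all 1, so H_0 = Z.
  H_1: rank ker ∂_1 − rank ∂_2 = (12 − 5) − 7 = 0, and the invariant factors of ∂_2 are all 1, so H_1 = 0.
  H_2: rank ker ∂_2 − rank ∂_3 = (8 − 7) − 0 = 1, and there is no ∂_3, so H_2 = Z.

As a check, the Euler characteristic is 6 − 12 + 8 = 2, which agrees with 1 − 0 + 1 = 2.
(K is a triangulation of the 2-sphere S^2.)

H_0 ≅ Z,  H_1 = 0,  H_2 ≅ Z.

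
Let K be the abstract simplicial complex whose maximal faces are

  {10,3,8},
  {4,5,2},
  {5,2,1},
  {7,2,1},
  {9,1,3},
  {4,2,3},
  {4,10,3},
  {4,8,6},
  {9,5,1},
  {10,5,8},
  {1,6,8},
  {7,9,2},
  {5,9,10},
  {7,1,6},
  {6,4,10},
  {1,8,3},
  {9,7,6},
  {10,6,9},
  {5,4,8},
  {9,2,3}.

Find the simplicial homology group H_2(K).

K has 10 vertices, 30 edges, 20 triangles.
rank ∂_2 = 20, rank ∂_3 = 0 ⇒ b_2 = 20 − 20 − 0 = 0. So H_2 ≅ 0.

H_2 = 0.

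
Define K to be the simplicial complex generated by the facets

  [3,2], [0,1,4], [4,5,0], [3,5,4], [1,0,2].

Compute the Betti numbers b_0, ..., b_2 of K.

b_0 = 1, b_1 = 1, b_2 = 0.

Take the total order 0 < 1 < 2 < 3 < 4 < 5 on the vertex set. Then K (dimension 2) consists of the simplices:

  0-simplices (6): [0], [1], [2], [3], [4], [5]
  1-simplices (10): [0,1], [0,2], [0,4], [0,5], [1,2], [1,4], [2,3], [3,4], [3,5], [4,5]
  2-simplices (4): [0,1,2], [0,1,4], [0,4,5], [3,4,5]

giving chain groups C_0 ≅ Z^6, C_1 ≅ Z^10, C_2 ≅ Z^4.

The boundary map ∂_1: C_1 → C_0 maps an edge to its endpoints' difference, ∂[p,q] = q − p.
The resulting 6×10 matrix has rank 5, and its Smith normal form has invariant factors (1,1,1,1,1).

∂_2: C_2 → C_1 sends each 2-simplex [p,q,r] to [q,r] − [p,r] + [p,q]. For instance
  ∂[0,1,4] = [1,4] − [0,4] + [0,1],
  ∂[0,4,5] = [4,5] − [0,5] + [0,4].
The resulting 10×4 matrix has rank 4, and its Smith normal form has invariant factors (1,1,1,1).

Reading off H_k = ker ∂_k / im ∂_{k+1}:

  H_0: rank C_0 − rank ∂_1 = 6 − 5 = 1, and the invariant factors of ∂_1 are all 1, so H_0 = Z.
  H_1: rank ker ∂_1 − rank ∂_2 = (10 − 5) − 4 = 1, and the invariant factors of ∂_2 are all 1, so H_1 = Z.
  H_2: rank ker ∂_2 − rank ∂_3 = (4 − 4) − 0 = 0, and there is no ∂_3, so H_2 = 0.

As a check, the Euler characteristic is 6 − 10 + 4 = 0, which agrees with 1 − 1 + 0 = 0.

Hence the Betti numbers are b_0 = 1, b_1 = 1, b_2 = 0.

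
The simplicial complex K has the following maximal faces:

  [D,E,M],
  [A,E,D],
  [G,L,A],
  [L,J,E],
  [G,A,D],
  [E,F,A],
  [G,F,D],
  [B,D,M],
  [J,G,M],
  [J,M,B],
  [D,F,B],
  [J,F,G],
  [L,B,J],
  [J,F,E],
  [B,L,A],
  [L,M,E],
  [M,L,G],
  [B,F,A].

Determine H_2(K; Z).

H_2 ≅ 0.

Order the vertices as A < B < D < E < F < G < J < L < M. Listing each simplex with vertices in this order, K has dimension 2 with simplices:

  0-simplices (9): A, B, D, E, F, G, J, L, M
  1-simplices (27): AB, AD, AE, AF, AG, AL, BD, BF, BJ, BL, BM, DE, DF, DG, DM, EF, EJ, EL, EM, FG, FJ, GJ, GL, GM, JL, JM, LM
  2-simplices (18): ABF, ABL, ADE, ADG, AEF, AGL, BDF, BDM, BJL, BJM, DEM, DFG, EFJ, EJL, ELM, FGJ, GJM, GLM

so the chain groups are C_0 ≅ Z^9, C_1 ≅ Z^27, C_2 ≅ Z^18.

∂_1: C_1 → C_0 sends each edge [p,q] (with p < q) to q − p. For instance
  ∂EJ = J − E.
As a 9×27 matrix over Z this has rank 8, with invariant factors (1,1,1,1,1,1,1,1).

∂_2: C_2 → C_1 maps a triangle to the signed sum of its edges. For instance
  ∂EJL = JL − EL + EJ,
  ∂ADG = DG − AG + AD.
The resulting 27×18 matrix has rank 18, and its Smith normal form has invariant factors (1,1,1,1,1,1,1,1,1,1,1,1,1,1,1,1,1,2).

Now H_k = ker ∂_k / im ∂_{k+1}, so:

  H_2: rank ker ∂_2 − rank ∂_3 = (18 − 18) − 0 = 0, and there is no ∂_3, so H_2 = 0.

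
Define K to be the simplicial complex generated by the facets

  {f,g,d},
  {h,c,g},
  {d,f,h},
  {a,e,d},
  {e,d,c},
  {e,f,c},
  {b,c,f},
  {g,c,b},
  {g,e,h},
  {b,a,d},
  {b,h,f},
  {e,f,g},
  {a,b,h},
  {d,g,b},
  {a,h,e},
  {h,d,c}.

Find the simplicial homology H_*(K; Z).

We work with the vertex ordering a < b < c < d < e < f < g < h. The simplices of K, each written with vertices in increasing order, are:

  0-simplices (8): a, b, c, d, e, f, g, h
  1-simplices (24): ab, ad, ae, ah, bc, bd, bf, bg, bh, cd, ce, cf, cg, ch, de, df, dg, dh, ef, eg, eh, fg, fh, gh
  2-simplices (16): abd, abh, ade, aeh, bcf, bcg, bdg, bfh, cde, cdh, cef, cgh, dfg, dfh, efg, egh

so the chain groups are C_0 ≅ Z^8, C_1 ≅ Z^24, C_2 ≅ Z^16.

Boundary ∂_1: C_1 → C_0 is given by ∂[p,q] = [q] − [p].
The resulting 8×24 matrix has rank 7, and its Smith normal form has invariant factors (1,1,1,1,1,1,1).

The boundary map ∂_2: C_2 → C_1 maps a triangle to the signed sum of its edges. For instance
  ∂egh = gh − eh + eg,
  ∂efg = fg − eg + ef.
As a 24×16 matrix over Z this has rank 15, with invariant factors (1,1,1,1,1,1,1,1,1,1,1,1,1,1,1).

From H_k ≅ ker(∂_k) / im(∂_{k+1}) we obtain:

  H_0: rank C_0 − rank ∂_1 = 8 − 7 = 1, and the invariant factors of ∂_1 are all 1, so H_0 = Z.
  H_1: rank ker ∂_1 − rank ∂_2 = (24 − 7) − 15 = 2, and the invariant factors of ∂_2 are all 1, so H_1 = Z^2.
  H_2: rank ker ∂_2 − rank ∂_3 = (16 − 15) − 0 = 1, and there is no ∂_3, so H_2 = Z.

(K is a triangulation of the torus T^2.)

H_0 ≅ Z,  H_1 ≅ Z^2,  H_2 ≅ Z.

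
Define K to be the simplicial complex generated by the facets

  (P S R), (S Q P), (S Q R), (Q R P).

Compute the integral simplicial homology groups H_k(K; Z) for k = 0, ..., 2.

Fix the vertex order P < Q < R < S and write every simplex with vertices in increasing order. Then dim K = 2 and the simplices of K are:

  0-simplices (4): P, Q, R, S
  1-simplices (6): PQ, PR, PS, QR, QS, RS
  2-simplices (4): PQR, PQS, PRS, QRS

giving chain groups C_0 ≅ Z^4, C_1 ≅ Z^6, C_2 ≅ Z^4.

The boundary map ∂_1: C_1 → C_0 maps an edge to its endpoints' difference, ∂[p,q] = q − p. For instance
  ∂PQ = Q − P.
The resulting 4×6 matrix has rank 3, and its Smith normal form has invariant factors (1,1,1).

Boundary ∂_2: C_2 → C_1 sends each 2-simplex [p,q,r] to [q,r] − [p,r] + [p,q]. For instance
  ∂PQR = QR − PR + PQ,
  ∂PQS = QS − PS + PQ.
As a 6×4 matrix over Z this has rank 3, with invariant factors (1,1,1).

From H_k ≅ ker(∂_k) / im(∂_{k+1}) we obtain:

  H_0: rank C_0 − rank ∂_1 = 4 − 3 = 1, and the invariant factors of ∂_1 are all 1, so H_0 = Z.
  H_1: rank ker ∂_1 − rank ∂_2 = (6 − 3) − 3 = 0, and the invariant factors of ∂_2 are all 1, so H_1 = 0.
  H_2: rank ker ∂_2 − rank ∂_3 = (4 − 3) − 0 = 1, and there is no ∂_3, so H_2 = Z.

As a check, the Euler characteristic is 4 − 6 + 4 = 2, which agrees with 1 − 0 + 1 = 2.

H_0 ≅ Z,  H_1 = 0,  H_2 ≅ Z.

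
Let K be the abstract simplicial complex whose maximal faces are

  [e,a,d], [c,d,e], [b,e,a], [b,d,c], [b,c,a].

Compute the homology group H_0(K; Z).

H_0 = Z.

Order the vertices as a < b < c < d < e. Listing each simplex with vertices in this order, K has dimension 2 with simplices:

  0-simplices (5): a, b, c, d, e
  1-simplices (10): ab, ac, ad, ae, bc, bd, be, cd, ce, de
  2-simplices (5): abc, abe, ade, bcd, cde

Hence C_0 ≅ Z^5, C_1 ≅ Z^10, C_2 ≅ Z^5.

The boundary map ∂_1: C_1 → C_0 sends each edge [p,q] (with p < q) to q − p.
This gives a 5×10 integer matrix of rank 4; reducing to Smith normal form yields diagonal entries (1,1,1,1).

∂_2: C_2 → C_1 sends each 2-simplex [p,q,r] to [q,r] − [p,r] + [p,q]. For instance
  ∂bcd = cd − bd + bc,
  ∂abe = be − ae + ab.
The resulting 10×5 matrix has rank 5, and its Smith normal form has invariant factors (1,1,1,1,1).

From H_k ≅ ker(∂_k) / im(∂_{k+1}) we obtain:

  H_0: rank C_0 − rank ∂_1 = 5 − 4 = 1, and the invariant factors of ∂_1 are all 1, so H_0 = Z.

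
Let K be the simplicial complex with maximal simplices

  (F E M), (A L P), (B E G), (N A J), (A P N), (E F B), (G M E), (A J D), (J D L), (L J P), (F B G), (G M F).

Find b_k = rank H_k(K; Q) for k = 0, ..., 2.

b_0 = 2, b_1 = 1, b_2 = 1.

We work with the vertex ordering A < B < D < E < F < G < J < L < M < N < P. The simplices of K, each written with vertices in increasing order, are:

  0-simplices (11): A, B, D, E, F, G, J, L, M, N, P
  1-simplices (21): AD, AJ, AL, AN, AP, BE, BF, BG, DJ, DL, EF, EG, EM, FG, FM, GM, JL, JN, JP, LP, NP
  2-simplices (12): ADJ, AJN, ALP, ANP, BEF, BEG, BFG, DJL, EFM, EGM, FGM, JLP

giving chain groups C_0 ≅ Z^11, C_1 ≅ Z^21, C_2 ≅ Z^12.

Boundary ∂_1: C_1 → C_0 maps an edge to its endpoints' difference, ∂[p,q] = q − p. For instance
  ∂EF = F − E.
As a 11×21 matrix over Z this has rank 9, with invariant factors (1,1,1,1,1,1,1,1,1).

The boundary map ∂_2: C_2 → C_1 sends each 2-simplex [p,q,r] to [q,r] − [p,r] + [p,q]. For instance
  ∂BEF = EF − BF + BE,
  ∂BEG = EG − BG + BE.
The resulting 21×12 matrix has rank 11, and its Smith normal form has invariant factors (1,1,1,1,1,1,1,1,1,1,1).

Now H_k = ker ∂_k / im ∂_{k+1}, so:

  H_0: rank C_0 − rank ∂_1 = 11 − 9 = 2, and the invariant factors of ∂_1 are all 1, so H_0 = Z^2.
  H_1: rank ker ∂_1 − rank ∂_2 = (21 − 9) − 11 = 1, and the invariant factors of ∂_2 are all 1, so H_1 = Z.
  H_2: rank ker ∂_2 − rank ∂_3 = (12 − 11) − 0 = 1, and there is no ∂_3, so H_2 = Z.

Hence the Betti numbers are b_0 = 2, b_1 = 1, b_2 = 1.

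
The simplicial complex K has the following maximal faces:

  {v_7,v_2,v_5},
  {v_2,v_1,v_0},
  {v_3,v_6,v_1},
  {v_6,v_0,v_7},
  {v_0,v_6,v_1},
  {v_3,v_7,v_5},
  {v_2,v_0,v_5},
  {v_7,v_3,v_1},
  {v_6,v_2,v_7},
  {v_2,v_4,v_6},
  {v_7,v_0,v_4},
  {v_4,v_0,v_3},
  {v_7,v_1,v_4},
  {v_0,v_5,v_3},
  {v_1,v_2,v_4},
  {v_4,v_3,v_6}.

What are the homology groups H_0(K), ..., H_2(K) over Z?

Order the vertices as v_0 < v_1 < v_2 < v_3 < v_4 < v_5 < v_6 < v_7. Listing each simplex with vertices in this order, K has dimension 2 with simplices:

  0-simplices (8): [v_0], [v_1], [v_2], [v_3], [v_4], [v_5], [v_6], [v_7]
  1-simplices (24): (24 of them)
  2-simplices (16): (16 of them)

so the chain groups are C_0 ≅ Z^8, C_1 ≅ Z^24, C_2 ≅ Z^16.

Boundary ∂_1: C_1 → C_0 sends each edge [p,q] (with p < q) to q − p.
As a 8×24 matrix over Z this has rank 7, with invariant factors (1,1,1,1,1,1,1).

Boundary ∂_2: C_2 → C_1 acts by ∂[p,q,r] = [q,r] − [p,r] + [p,q]. For instance
  ∂[v_0,v_3,v_4] = [v_3,v_4] − [v_0,v_4] + [v_0,v_3],
  ∂[v_2,v_5,v_7] = [v_5,v_7] − [v_2,v_7] + [v_2,v_5].
As a 24×16 matrix over Z this has rank 15, with invariant factors (1,1,1,1,1,1,1,1,1,1,1,1,1,1,1).

Now H_k = ker ∂_k / im ∂_{k+1}, so:

  H_0: rank C_0 − rank ∂_1 = 8 − 7 = 1, and the invariant factors of ∂_1 are all 1, so H_0 ≅ Z.
  H_1: rank ker ∂_1 − rank ∂_2 = (24 − 7) − 15 = 2, and the invariant factors of ∂_2 are all 1, so H_1 ≅ Z^2.
  H_2: rank ker ∂_2 − rank ∂_3 = (16 − 15) − 0 = 1, and there is no ∂_3, so H_2 ≅ Z.

(K is a triangulation of the torus T^2.)

H_0 = Z,  H_1 = Z^2,  H_2 = Z.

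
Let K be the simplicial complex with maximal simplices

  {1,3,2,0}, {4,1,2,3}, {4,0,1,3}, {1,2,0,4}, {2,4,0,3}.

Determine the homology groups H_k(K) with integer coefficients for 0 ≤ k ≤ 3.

Fix the vertex order 0 < 1 < 2 < 3 < 4 and write every simplex with vertices in increasing order. Then dim K = 3 and the simplices of K are:

  0-simplices (5): [0], [1], [2], [3], [4]
  1-simplices (10): [0,1], [0,2], [0,3], [0,4], [1,2], [1,3], [1,4], [2,3], [2,4], [3,4]
  2-simplices (10): [0,1,2], [0,1,3], [0,1,4], [0,2,3], [0,2,4], [0,3,4], [1,2,3], [1,2,4], [1,3,4], [2,3,4]
  3-simplices (5): [0,1,2,3], [0,1,2,4], [0,1,3,4], [0,2,3,4], [1,2,3,4]

so the chain groups are C_0 ≅ Z^5, C_1 ≅ Z^10, C_2 ≅ Z^10, C_3 ≅ Z^5.

∂_1: C_1 → C_0 sends each edge [p,q] (with p < q) to q − p.
The 5×10 boundary matrix has rank 4 and Smith normal form diag(1,1,1,1).

∂_2: C_2 → C_1 sends each 2-simplex [p,q,r] to [q,r] − [p,r] + [p,q]. For instance
  ∂[2,3,4] = [3,4] − [2,4] + [2,3],
  ∂[0,2,3] = [2,3] − [0,3] + [0,2].
The resulting 10×10 matrix has rank 6, and its Smith normal form has invariant factors (1,1,1,1,1,1).

The boundary map ∂_3: C_3 → C_2 sends each 3-simplex σ to the alternating sum Σ_i (−1)^i (σ with its i-th vertex removed). For instance
  ∂[1,2,3,4] = [2,3,4] − [1,3,4] + [1,2,4] − [1,2,3],
  ∂[0,2,3,4] = [2,3,4] − [0,3,4] + [0,2,4] − [0,2,3].
The resulting 10×5 matrix has rank 4, and its Smith normal form has invariant factors (1,1,1,1).

From H_k ≅ ker(∂_k) / im(∂_{k+1}) we obtain:

  H_0: rank C_0 − rank ∂_1 = 5 − 4 = 1, and the invariant factors of ∂_1 are all 1, so H_0 ≅ Z.
  H_1: rank ker ∂_1 − rank ∂_2 = (10 − 4) − 6 = 0, and the invariant factors of ∂_2 are all 1, so H_1 ≅ 0.
  H_2: rank ker ∂_2 − rank ∂_3 = (10 − 6) − 4 = 0, and the invariant factors of ∂_3 are all 1, so H_2 ≅ 0.
  H_3: rank ker ∂_3 − rank ∂_4 = (5 − 4) − 0 = 1, and there is no ∂_4, so H_3 ≅ Z.

(K is a triangulation of the 3-sphere S^3.)

H_0 ≅ Z,  H_1 = 0,  H_2 = 0,  H_3 ≅ Z.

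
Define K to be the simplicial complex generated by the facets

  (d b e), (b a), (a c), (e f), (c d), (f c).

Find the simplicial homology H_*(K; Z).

H_0 = Z,  H_1 = Z^2,  H_2 = 0.

Fix the vertex order a < b < c < d < e < f and write every simplex with vertices in increasing order. Then dim K = 2 and the simplices of K are:

  0-simplices (6): a, b, c, d, e, f
  1-simplices (8): ab, ac, bd, be, cd, cf, de, ef
  2-simplices (1): bde

so the chain groups are C_0 ≅ Z^6, C_1 ≅ Z^8, C_2 ≅ Z^1.

The boundary map ∂_1: C_1 → C_0 is given by ∂[p,q] = [q] − [p]. For instance
  ∂be = e − b.
The 6×8 boundary matrix has rank 5 and Smith normal form diag(1,1,1,1,1).

The boundary map ∂_2: C_2 → C_1 acts by ∂[p,q,r] = [q,r] − [p,r] + [p,q]. For instance
  ∂bde = de − be + bd.
As a 8×1 matrix over Z this has rank 1, with invariant factors (1).

From H_k ≅ ker(∂_k) / im(∂_{k+1}) we obtain:

  H_0: rank C_0 − rank ∂_1 = 6 − 5 = 1, and the invariant factors of ∂_1 are all 1, so H_0 = Z.
  H_1: rank ker ∂_1 − rank ∂_2 = (8 − 5) − 1 = 2, and the invariant factors of ∂_2 are all 1, so H_1 = Z^2.
  H_2: rank ker ∂_2 − rank ∂_3 = (1 − 1) − 0 = 0, and there is no ∂_3, so H_2 = 0.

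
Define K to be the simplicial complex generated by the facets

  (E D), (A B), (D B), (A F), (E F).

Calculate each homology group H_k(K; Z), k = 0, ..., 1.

H_0 = Z,  H_1 = Z.

Order the vertices as A < B < D < E < F. Listing each simplex with vertices in this order, K has dimension 1 with simplices:

  0-simplices (5): A, B, D, E, F
  1-simplices (5): AB, AF, BD, DE, EF

so the chain groups are C_0 ≅ Z^5, C_1 ≅ Z^5.

The boundary map ∂_1: C_1 → C_0 sends each edge [p,q] (with p < q) to q − p. For instance
  ∂AF = F − A.
This gives a 5×5 integer matrix of rank 4; reducing to Smith normal form yields diagonal entries (1,1,1,1).

From H_k ≅ ker(∂_k) / im(∂_{k+1}) we obtain:

  H_0: rank C_0 − rank ∂_1 = 5 − 4 = 1, and the invariant factors of ∂_1 are all 1, so H_0 = Z.
  H_1: rank ker ∂_1 − rank ∂_2 = (5 − 4) − 0 = 1, and there is no ∂_2, so H_1 = Z.

As a check, the Euler characteristic is 5 − 5 = 0, which agrees with 1 − 1 = 0.
(K is a triangulation of the circle S^1.)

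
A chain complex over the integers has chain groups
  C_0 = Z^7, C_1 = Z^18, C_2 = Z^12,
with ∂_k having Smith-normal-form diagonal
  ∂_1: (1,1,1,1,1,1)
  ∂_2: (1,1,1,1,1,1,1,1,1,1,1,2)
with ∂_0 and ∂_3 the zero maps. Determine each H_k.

H_0: b_0 = 7 − 0 − 6 = 1; torsion from ∂_1 factors > 1: none. So H_0 ≅ Z.
H_1: b_1 = 18 − 6 − 12 = 0; torsion from ∂_2 factors > 1: [2]. So H_1 ≅ Z/2.
H_2: b_2 = 12 − 12 − 0 = 0; torsion from ∂_3 factors > 1: none. So H_2 ≅ 0.

H_0 ≅ Z,  H_1 ≅ Z/2,  H_2 = 0.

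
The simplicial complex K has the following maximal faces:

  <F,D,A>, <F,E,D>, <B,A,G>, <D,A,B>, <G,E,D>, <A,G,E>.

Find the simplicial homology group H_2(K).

We work with the vertex ordering A < B < D < E < F < G. The simplices of K, each written with vertices in increasing order, are:

  0-simplices (6): A, B, D, E, F, G
  1-simplices (12): AB, AD, AE, AF, AG, BD, BG, DE, DF, DG, EF, EG
  2-simplices (6): ABD, ABG, ADF, AEG, DEF, DEG

Hence C_0 ≅ Z^6, C_1 ≅ Z^12, C_2 ≅ Z^6.

The boundary map ∂_1: C_1 → C_0 is given by ∂[p,q] = [q] − [p].
The 6×12 boundary matrix has rank 5 and Smith normal form diag(1,1,1,1,1).

∂_2: C_2 → C_1 sends each 2-simplex [p,q,r] to [q,r] − [p,r] + [p,q]. For instance
  ∂ADF = DF − AF + AD,
  ∂AEG = EG − AG + AE.
The 12×6 boundary matrix has rank 6 and Smith normal form diag(1,1,1,1,1,1).

Reading off H_k = ker ∂_k / im ∂_{k+1}:

  H_2: rank ker ∂_2 − rank ∂_3 = (6 − 6) − 0 = 0, and there is no ∂_3, so H_2 = 0.

(K is a triangulation of the cylinder S^1 x I.)

H_2 = 0.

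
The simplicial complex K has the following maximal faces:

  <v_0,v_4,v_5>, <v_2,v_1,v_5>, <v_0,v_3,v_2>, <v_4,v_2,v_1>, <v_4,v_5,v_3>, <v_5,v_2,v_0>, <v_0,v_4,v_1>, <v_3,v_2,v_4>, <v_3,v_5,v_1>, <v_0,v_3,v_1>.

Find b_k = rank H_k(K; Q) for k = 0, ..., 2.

Fix the vertex order v_0 < v_1 < v_2 < v_3 < v_4 < v_5 and write every simplex with vertices in increasing order. Then dim K = 2 and the simplices of K are:

  0-simplices (6): [v_0], [v_1], [v_2], [v_3], [v_4], [v_5]
  1-simplices (15): (15 of them)
  2-simplices (10): [v_0,v_1,v_3], [v_0,v_1,v_4], [v_0,v_2,v_3], [v_0,v_2,v_5], [v_0,v_4,v_5], [v_1,v_2,v_4], [v_1,v_2,v_5], [v_1,v_3,v_5], [v_2,v_3,v_4], [v_3,v_4,v_5]

Hence C_0 ≅ Z^6, C_1 ≅ Z^15, C_2 ≅ Z^10.

Boundary ∂_1: C_1 → C_0 maps an edge to its endpoints' difference, ∂[p,q] = q − p. For instance
  ∂[v_1,v_5] = [v_5] − [v_1].
The 6×15 boundary matrix has rank 5 and Smith normal form diag(1,1,1,1,1).

The boundary map ∂_2: C_2 → C_1 sends each 2-simplex [p,q,r] to [q,r] − [p,r] + [p,q]. For instance
  ∂[v_1,v_2,v_5] = [v_2,v_5] − [v_1,v_5] + [v_1,v_2],
  ∂[v_3,v_4,v_5] = [v_4,v_5] − [v_3,v_5] + [v_3,v_4].
This gives a 15×10 integer matrix of rank 10; reducing to Smith normal form yields diagonal entries (1,1,1,1,1,1,1,1,1,2).

From H_k ≅ ker(∂_k) / im(∂_{k+1}) we obtain:

  H_0: rank C_0 − rank ∂_1 = 6 − 5 = 1, and the invariant factors of ∂_1 are all 1, so H_0 = Z.
  H_1: rank ker ∂_1 − rank ∂_2 = (15 − 5) − 10 = 0, and ∂_2 has invariant factor 2 > 1, so H_1 = Z/2Z.
  H_2: rank ker ∂_2 − rank ∂_3 = (10 − 10) − 0 = 0, and there is no ∂_3, so H_2 = 0.

Hence the Betti numbers are b_0 = 1, b_1 = 0, b_2 = 0.

b_0 = 1, b_1 = 0, b_2 = 0.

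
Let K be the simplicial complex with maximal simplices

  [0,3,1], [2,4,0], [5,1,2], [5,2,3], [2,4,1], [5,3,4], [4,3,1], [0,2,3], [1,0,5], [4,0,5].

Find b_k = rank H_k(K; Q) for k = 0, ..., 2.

Order the vertices as 0 < 1 < 2 < 3 < 4 < 5. Listing each simplex with vertices in this order, K has dimension 2 with simplices:

  0-simplices (6): [0], [1], [2], [3], [4], [5]
  1-simplices (15): [0,1], [0,2], [0,3], [0,4], [0,5], [1,2], [1,3], [1,4], [1,5], [2,3], [2,4], [2,5], [3,4], [3,5], [4,5]
  2-simplices (10): [0,1,3], [0,1,5], [0,2,3], [0,2,4], [0,4,5], [1,2,4], [1,2,5], [1,3,4], [2,3,5], [3,4,5]

so the chain groups are C_0 ≅ Z^6, C_1 ≅ Z^15, C_2 ≅ Z^10.

∂_1: C_1 → C_0 is given by ∂[p,q] = [q] − [p].
This gives a 6×15 integer matrix of rank 5; reducing to Smith normal form yields diagonal entries (1,1,1,1,1).

The boundary map ∂_2: C_2 → C_1 sends each 2-simplex [p,q,r] to [q,r] − [p,r] + [p,q]. For instance
  ∂[0,1,5] = [1,5] − [0,5] + [0,1],
  ∂[0,2,4] = [2,4] − [0,4] + [0,2].
The 15×10 boundary matrix has rank 10 and Smith normal form diag(1,1,1,1,1,1,1,1,1,2).

Reading off H_k = ker ∂_k / im ∂_{k+1}:

  H_0: rank C_0 − rank ∂_1 = 6 − 5 = 1, and the invariant factors of ∂_1 are all 1, so H_0 ≅ Z.
  H_1: rank ker ∂_1 − rank ∂_2 = (15 − 5) − 10 = 0, and ∂_2 has invariant factor 2 > 1, so H_1 ≅ Z/2.
  H_2: rank ker ∂_2 − rank ∂_3 = (10 − 10) − 0 = 0, and there is no ∂_3, so H_2 ≅ 0.

(K is a triangulation of the real projective plane RP^2.)

Hence the Betti numbers are b_0 = 1, b_1 = 0, b_2 = 0.

b_0 = 1, b_1 = 0, b_2 = 0.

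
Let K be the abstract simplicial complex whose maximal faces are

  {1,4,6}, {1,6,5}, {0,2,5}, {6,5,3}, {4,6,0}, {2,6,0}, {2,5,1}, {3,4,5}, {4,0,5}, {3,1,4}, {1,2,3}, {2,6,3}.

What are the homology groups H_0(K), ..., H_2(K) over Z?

Fix the vertex order 0 < 1 < 2 < 3 < 4 < 5 < 6 and write every simplex with vertices in increasing order. Then dim K = 2 and the simplices of K are:

  0-simplices (7): [0], [1], [2], [3], [4], [5], [6]
  1-simplices (18): [0,2], [0,4], [0,5], [0,6], [1,2], [1,3], [1,4], [1,5], [1,6], [2,3], [2,5], [2,6], [3,4], [3,5], [3,6], [4,5], [4,6], [5,6]
  2-simplices (12): [0,2,5], [0,2,6], [0,4,5], [0,4,6], [1,2,3], [1,2,5], [1,3,4], [1,4,6], [1,5,6], [2,3,6], [3,4,5], [3,5,6]

giving chain groups C_0 ≅ Z^7, C_1 ≅ Z^18, C_2 ≅ Z^12.

The boundary map ∂_1: C_1 → C_0 maps an edge to its endpoints' difference, ∂[p,q] = q − p.
This gives a 7×18 integer matrix of rank 6; reducing to Smith normal form yields diagonal entries (1,1,1,1,1,1).

∂_2: C_2 → C_1 sends each 2-simplex [p,q,r] to [q,r] − [p,r] + [p,q]. For instance
  ∂[1,4,6] = [4,6] − [1,6] + [1,4],
  ∂[3,5,6] = [5,6] − [3,6] + [3,5].
This gives a 18×12 integer matrix of rank 12; reducing to Smith normal form yields diagonal entries (1,1,1,1,1,1,1,1,1,1,1,2).

Computing H_k = (kernel of ∂_k) / (image of ∂_{k+1}):

  H_0: rank C_0 − rank ∂_1 = 7 − 6 = 1, and the invariant factors of ∂_1 are all 1, so H_0 = Z.
  H_1: rank ker ∂_1 − rank ∂_2 = (18 − 6) − 12 = 0, and ∂_2 has invariant factor 2 > 1, so H_1 = Z/2Z.
  H_2: rank ker ∂_2 − rank ∂_3 = (12 − 12) − 0 = 0, and there is no ∂_3, so H_2 = 0.

As a check, the Euler characteristic is 7 − 18 + 12 = 1, which agrees with 1 − 0 + 0 = 1.

H_0 = Z,  H_1 = Z/2Z,  H_2 = 0.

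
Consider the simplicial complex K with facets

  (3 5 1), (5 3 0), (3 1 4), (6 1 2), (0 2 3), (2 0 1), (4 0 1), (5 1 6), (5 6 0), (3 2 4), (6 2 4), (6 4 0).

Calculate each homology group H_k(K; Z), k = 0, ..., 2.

H_0 ≅ Z,  H_1 ≅ Z_2,  H_2 = 0.

Fix the vertex order 0 < 1 < 2 < 3 < 4 < 5 < 6 and write every simplex with vertices in increasing order. Then dim K = 2 and the simplices of K are:

  0-simplices (7): [0], [1], [2], [3], [4], [5], [6]
  1-simplices (18): [0,1], [0,2], [0,3], [0,4], [0,5], [0,6], [1,2], [1,3], [1,4], [1,5], [1,6], [2,3], [2,4], [2,6], [3,4], [3,5], [4,6], [5,6]
  2-simplices (12): [0,1,2], [0,1,4], [0,2,3], [0,3,5], [0,4,6], [0,5,6], [1,2,6], [1,3,4], [1,3,5], [1,5,6], [2,3,4], [2,4,6]

Hence C_0 ≅ Z^7, C_1 ≅ Z^18, C_2 ≅ Z^12.

∂_1: C_1 → C_0 sends each edge [p,q] (with p < q) to q − p. For instance
  ∂[1,3] = [3] − [1].
The 7×18 boundary matrix has rank 6 and Smith normal form diag(1,1,1,1,1,1).

The boundary map ∂_2: C_2 → C_1 maps a triangle to the signed sum of its edges. For instance
  ∂[2,3,4] = [3,4] − [2,4] + [2,3],
  ∂[1,3,4] = [3,4] − [1,4] + [1,3].
The resulting 18×12 matrix has rank 12, and its Smith normal form has invariant factors (1,1,1,1,1,1,1,1,1,1,1,2).

Reading off H_k = ker ∂_k / im ∂_{k+1}:

  H_0: rank C_0 − rank ∂_1 = 7 − 6 = 1, and the invariant factors of ∂_1 are all 1, so H_0 ≅ Z.
  H_1: rank ker ∂_1 − rank ∂_2 = (18 − 6) − 12 = 0, and ∂_2 has invariant factor 2 > 1, so H_1 ≅ Z_2.
  H_2: rank ker ∂_2 − rank ∂_3 = (12 − 12) − 0 = 0, and there is no ∂_3, so H_2 ≅ 0.

As a check, the Euler characteristic is 7 − 18 + 12 = 1, which agrees with 1 − 0 + 0 = 1.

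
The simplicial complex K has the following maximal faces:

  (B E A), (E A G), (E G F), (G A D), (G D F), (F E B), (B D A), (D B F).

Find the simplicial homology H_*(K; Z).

Order the vertices as A < B < D < E < F < G. Listing each simplex with vertices in this order, K has dimension 2 with simplices:

  0-simplices (6): A, B, D, E, F, G
  1-simplices (12): AB, AD, AE, AG, BD, BE, BF, DF, DG, EF, EG, FG
  2-simplices (8): ABD, ABE, ADG, AEG, BDF, BEF, DFG, EFG

Hence C_0 ≅ Z^6, C_1 ≅ Z^12, C_2 ≅ Z^8.

∂_1: C_1 → C_0 is given by ∂[p,q] = [q] − [p].
The 6×12 boundary matrix has rank 5 and Smith normal form diag(1,1,1,1,1).

Boundary ∂_2: C_2 → C_1 maps a triangle to the signed sum of its edges. For instance
  ∂DFG = FG − DG + DF,
  ∂BEF = EF − BF + BE.
This gives a 12×8 integer matrix of rank 7; reducing to Smith normal form yields diagonal entries (1,1,1,1,1,1,1).

From H_k ≅ ker(∂_k) / im(∂_{k+1}) we obtain:

  H_0: rank C_0 − rank ∂_1 = 6 − 5 = 1, and the invariant factors of ∂_1 are all 1, so H_0 ≅ Z.
  H_1: rank ker ∂_1 − rank ∂_2 = (12 − 5) − 7 = 0, and the invariant factors of ∂_2 are all 1, so H_1 ≅ 0.
  H_2: rank ker ∂_2 − rank ∂_3 = (8 − 7) − 0 = 1, and there is no ∂_3, so H_2 ≅ Z.

H_0 ≅ Z,  H_1 = 0,  H_2 ≅ Z.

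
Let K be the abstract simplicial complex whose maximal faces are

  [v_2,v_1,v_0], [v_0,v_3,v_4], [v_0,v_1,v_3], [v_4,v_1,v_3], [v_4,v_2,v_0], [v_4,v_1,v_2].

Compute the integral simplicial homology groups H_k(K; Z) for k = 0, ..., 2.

Take the total order v_0 < v_1 < v_2 < v_3 < v_4 on the vertex set. Then K (dimension 2) consists of the simplices:

  0-simplices (5): [v_0], [v_1], [v_2], [v_3], [v_4]
  1-simplices (9): [v_0,v_1], [v_0,v_2], [v_0,v_3], [v_0,v_4], [v_1,v_2], [v_1,v_3], [v_1,v_4], [v_2,v_4], [v_3,v_4]
  2-simplices (6): [v_0,v_1,v_2], [v_0,v_1,v_3], [v_0,v_2,v_4], [v_0,v_3,v_4], [v_1,v_2,v_4], [v_1,v_3,v_4]

giving chain groups C_0 ≅ Z^5, C_1 ≅ Z^9, C_2 ≅ Z^6.

Boundary ∂_1: C_1 → C_0 maps an edge to its endpoints' difference, ∂[p,q] = q − p. For instance
  ∂[v_1,v_4] = [v_4] − [v_1].
The 5×9 boundary matrix has rank 4 and Smith normal form diag(1,1,1,1).

∂_2: C_2 → C_1 sends each 2-simplex [p,q,r] to [q,r] − [p,r] + [p,q]. For instance
  ∂[v_0,v_1,v_2] = [v_1,v_2] − [v_0,v_2] + [v_0,v_1],
  ∂[v_1,v_2,v_4] = [v_2,v_4] − [v_1,v_4] + [v_1,v_2].
This gives a 9×6 integer matrix of rank 5; reducing to Smith normal form yields diagonal entries (1,1,1,1,1).

Computing H_k = (kernel of ∂_k) / (image of ∂_{k+1}):

  H_0: rank C_0 − rank ∂_1 = 5 − 4 = 1, and the invariant factors of ∂_1 are all 1, so H_0 ≅ Z.
  H_1: rank ker ∂_1 − rank ∂_2 = (9 − 4) − 5 = 0, and the invariant factors of ∂_2 are all 1, so H_1 ≅ 0.
  H_2: rank ker ∂_2 − rank ∂_3 = (6 − 5) − 0 = 1, and there is no ∂_3, so H_2 ≅ Z.

As a check, the Euler characteristic is 5 − 9 + 6 = 2, which agrees with 1 − 0 + 1 = 2.

H_0 = Z,  H_1 = 0,  H_2 = Z.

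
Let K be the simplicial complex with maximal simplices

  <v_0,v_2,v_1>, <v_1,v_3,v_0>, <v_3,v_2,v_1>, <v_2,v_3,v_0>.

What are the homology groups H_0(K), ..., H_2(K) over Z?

H_0 = Z,  H_1 = 0,  H_2 = Z.

Order the vertices as v_0 < v_1 < v_2 < v_3. Listing each simplex with vertices in this order, K has dimension 2 with simplices:

  0-simplices (4): [v_0], [v_1], [v_2], [v_3]
  1-simplices (6): [v_0,v_1], [v_0,v_2], [v_0,v_3], [v_1,v_2], [v_1,v_3], [v_2,v_3]
  2-simplices (4): [v_0,v_1,v_2], [v_0,v_1,v_3], [v_0,v_2,v_3], [v_1,v_2,v_3]

Hence C_0 ≅ Z^4, C_1 ≅ Z^6, C_2 ≅ Z^4.

Boundary ∂_1: C_1 → C_0 is given by ∂[p,q] = [q] − [p]. For instance
  ∂[v_0,v_3] = [v_3] − [v_0].
The resulting 4×6 matrix has rank 3, and its Smith normal form has invariant factors (1,1,1).

The boundary map ∂_2: C_2 → C_1 maps a triangle to the signed sum of its edges. For instance
  ∂[v_0,v_2,v_3] = [v_2,v_3] − [v_0,v_3] + [v_0,v_2],
  ∂[v_0,v_1,v_3] = [v_1,v_3] − [v_0,v_3] + [v_0,v_1].
As a 6×4 matrix over Z this has rank 3, with invariant factors (1,1,1).

Computing H_k = (kernel of ∂_k) / (image of ∂_{k+1}):

  H_0: rank C_0 − rank ∂_1 = 4 − 3 = 1, and the invariant factors of ∂_1 are all 1, so H_0 ≅ Z.
  H_1: rank ker ∂_1 − rank ∂_2 = (6 − 3) − 3 = 0, and the invariant factors of ∂_2 are all 1, so H_1 ≅ 0.
  H_2: rank ker ∂_2 − rank ∂_3 = (4 − 3) − 0 = 1, and there is no ∂_3, so H_2 ≅ Z.

As a check, the Euler characteristic is 4 − 6 + 4 = 2, which agrees with 1 − 0 + 1 = 2.
(K is a triangulation of the 2-sphere S^2.)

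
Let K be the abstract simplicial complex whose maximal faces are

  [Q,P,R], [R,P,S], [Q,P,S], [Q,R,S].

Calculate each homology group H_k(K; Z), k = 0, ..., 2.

We work with the vertex ordering P < Q < R < S. The simplices of K, each written with vertices in increasing order, are:

  0-simplices (4): P, Q, R, S
  1-simplices (6): PQ, PR, PS, QR, QS, RS
  2-simplices (4): PQR, PQS, PRS, QRS

Hence C_0 ≅ Z^4, C_1 ≅ Z^6, C_2 ≅ Z^4.

Boundary ∂_1: C_1 → C_0 is given by ∂[p,q] = [q] − [p]. For instance
  ∂QR = R − Q.
As a 4×6 matrix over Z this has rank 3, with invariant factors (1,1,1).

Boundary ∂_2: C_2 → C_1 maps a triangle to the signed sum of its edges. For instance
  ∂PRS = RS − PS + PR,
  ∂PQR = QR − PR + PQ.
The resulting 6×4 matrix has rank 3, and its Smith normal form has invariant factors (1,1,1).

Now H_k = ker ∂_k / im ∂_{k+1}, so:

  H_0: rank C_0 − rank ∂_1 = 4 − 3 = 1, and the invariant factors of ∂_1 are all 1, so H_0 = Z.
  H_1: rank ker ∂_1 − rank ∂_2 = (6 − 3) − 3 = 0, and the invariant factors of ∂_2 are all 1, so H_1 = 0.
  H_2: rank ker ∂_2 − rank ∂_3 = (4 − 3) − 0 = 1, and there is no ∂_3, so H_2 = Z.

H_0 ≅ Z,  H_1 = 0,  H_2 ≅ Z.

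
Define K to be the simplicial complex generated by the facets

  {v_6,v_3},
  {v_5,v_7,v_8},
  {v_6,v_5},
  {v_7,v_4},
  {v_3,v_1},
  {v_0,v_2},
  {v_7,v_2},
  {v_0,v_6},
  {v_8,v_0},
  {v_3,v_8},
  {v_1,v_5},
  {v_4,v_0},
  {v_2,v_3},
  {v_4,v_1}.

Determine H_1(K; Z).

H_1 = Z^7.

Fix the vertex order v_0 < v_1 < v_2 < v_3 < v_4 < v_5 < v_6 < v_7 < v_8 and write every simplex with vertices in increasing order. Then dim K = 2 and the simplices of K are:

  0-simplices (9): [v_0], [v_1], [v_2], [v_3], [v_4], [v_5], [v_6], [v_7], [v_8]
  1-simplices (16): (16 of them)
  2-simplices (1): [v_5,v_7,v_8]

so the chain groups are C_0 ≅ Z^9, C_1 ≅ Z^16, C_2 ≅ Z^1.

∂_1: C_1 → C_0 sends each edge [p,q] (with p < q) to q − p. For instance
  ∂[v_7,v_8] = [v_8] − [v_7].
The 9×16 boundary matrix has rank 8 and Smith normal form diag(1,1,1,1,1,1,1,1).

Boundary ∂_2: C_2 → C_1 sends each 2-simplex [p,q,r] to [q,r] − [p,r] + [p,q]. For instance
  ∂[v_5,v_7,v_8] = [v_7,v_8] − [v_5,v_8] + [v_5,v_7].
This gives a 16×1 integer matrix of rank 1; reducing to Smith normal form yields diagonal entries (1).

Now H_k = ker ∂_k / im ∂_{k+1}, so:

  H_1: rank ker ∂_1 − rank ∂_2 = (16 − 8) − 1 = 7, and the invariant factors of ∂_2 are all 1, so H_1 = Z^7.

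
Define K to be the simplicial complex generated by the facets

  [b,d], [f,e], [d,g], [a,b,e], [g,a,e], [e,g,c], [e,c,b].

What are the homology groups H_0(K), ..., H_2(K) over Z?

H_0 ≅ Z,  H_1 ≅ Z,  H_2 = 0.

Order the vertices as a < b < c < d < e < f < g. Listing each simplex with vertices in this order, K has dimension 2 with simplices:

  0-simplices (7): a, b, c, d, e, f, g
  1-simplices (11): ab, ae, ag, bc, bd, be, ce, cg, dg, ef, eg
  2-simplices (4): abe, aeg, bce, ceg

so the chain groups are C_0 ≅ Z^7, C_1 ≅ Z^11, C_2 ≅ Z^4.

∂_1: C_1 → C_0 sends each edge [p,q] (with p < q) to q − p. For instance
  ∂cg = g − c.
As a 7×11 matrix over Z this has rank 6, with invariant factors (1,1,1,1,1,1).

Boundary ∂_2: C_2 → C_1 sends each 2-simplex [p,q,r] to [q,r] − [p,r] + [p,q]. For instance
  ∂aeg = eg − ag + ae,
  ∂bce = ce − be + bc.
The resulting 11×4 matrix has rank 4, and its Smith normal form has invariant factors (1,1,1,1).

From H_k ≅ ker(∂_k) / im(∂_{k+1}) we obtain:

  H_0: rank C_0 − rank ∂_1 = 7 − 6 = 1, and the invariant factors of ∂_1 are all 1, so H_0 ≅ Z.
  H_1: rank ker ∂_1 − rank ∂_2 = (11 − 6) − 4 = 1, and the invariant factors of ∂_2 are all 1, so H_1 ≅ Z.
  H_2: rank ker ∂_2 − rank ∂_3 = (4 − 4) − 0 = 0, and there is no ∂_3, so H_2 ≅ 0.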